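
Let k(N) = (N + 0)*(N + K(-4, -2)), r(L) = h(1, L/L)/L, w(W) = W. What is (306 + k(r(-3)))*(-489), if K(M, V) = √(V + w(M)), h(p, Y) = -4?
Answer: -451510/3 - 652*I*√6 ≈ -1.505e+5 - 1597.1*I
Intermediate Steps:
K(M, V) = √(M + V) (K(M, V) = √(V + M) = √(M + V))
r(L) = -4/L
k(N) = N*(N + I*√6) (k(N) = (N + 0)*(N + √(-4 - 2)) = N*(N + √(-6)) = N*(N + I*√6))
(306 + k(r(-3)))*(-489) = (306 + (-4/(-3))*(-4/(-3) + I*√6))*(-489) = (306 + (-4*(-⅓))*(-4*(-⅓) + I*√6))*(-489) = (306 + 4*(4/3 + I*√6)/3)*(-489) = (306 + (16/9 + 4*I*√6/3))*(-489) = (2770/9 + 4*I*√6/3)*(-489) = -451510/3 - 652*I*√6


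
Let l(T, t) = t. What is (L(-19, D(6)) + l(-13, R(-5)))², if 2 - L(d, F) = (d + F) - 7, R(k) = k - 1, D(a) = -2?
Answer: 576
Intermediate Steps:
R(k) = -1 + k
L(d, F) = 9 - F - d (L(d, F) = 2 - ((d + F) - 7) = 2 - ((F + d) - 7) = 2 - (-7 + F + d) = 2 + (7 - F - d) = 9 - F - d)
(L(-19, D(6)) + l(-13, R(-5)))² = ((9 - 1*(-2) - 1*(-19)) + (-1 - 5))² = ((9 + 2 + 19) - 6)² = (30 - 6)² = 24² = 576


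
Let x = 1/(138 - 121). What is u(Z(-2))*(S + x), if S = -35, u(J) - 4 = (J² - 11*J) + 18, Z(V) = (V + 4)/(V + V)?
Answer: -32967/34 ≈ -969.62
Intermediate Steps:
Z(V) = (4 + V)/(2*V) (Z(V) = (4 + V)/((2*V)) = (4 + V)*(1/(2*V)) = (4 + V)/(2*V))
u(J) = 22 + J² - 11*J (u(J) = 4 + ((J² - 11*J) + 18) = 4 + (18 + J² - 11*J) = 22 + J² - 11*J)
x = 1/17 ≈ 0.058824
u(Z(-2))*(S + x) = (22 + ((½)*(4 - 2)/(-2))² - 11*(4 - 2)/(2*(-2)))*(-35 + 1/17) = (22 + ((½)*(-½)*2)² - 11*(-1)*2/(2*2))*(-594/17) = (22 + (-½)² - 11*(-½))*(-594/17) = (22 + ¼ + 11/2)*(-594/17) = (111/4)*(-594/17) = -32967/34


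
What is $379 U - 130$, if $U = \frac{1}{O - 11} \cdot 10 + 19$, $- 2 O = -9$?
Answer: $\frac{84343}{13} \approx 6487.9$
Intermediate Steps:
$O = \frac{9}{2}$ ($O = \left(- \frac{1}{2}\right) \left(-9\right) = \frac{9}{2} \approx 4.5$)
$U = \frac{227}{13}$ ($U = \frac{1}{\frac{9}{2} - 11} \cdot 10 + 19 = \frac{1}{- \frac{13}{2}} \cdot 10 + 19 = \left(- \frac{2}{13}\right) 10 + 19 = - \frac{20}{13} + 19 = \frac{227}{13} \approx 17.462$)
$379 U - 130 = 379 \cdot \frac{227}{13} - 130 = \frac{86033}{13} - 130 = \frac{84343}{13}$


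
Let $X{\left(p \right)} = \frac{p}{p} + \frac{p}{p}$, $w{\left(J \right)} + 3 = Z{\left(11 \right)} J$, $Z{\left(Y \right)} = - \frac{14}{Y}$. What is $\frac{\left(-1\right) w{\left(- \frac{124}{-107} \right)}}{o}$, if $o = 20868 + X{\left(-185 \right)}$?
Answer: $\frac{5267}{24563990} \approx 0.00021442$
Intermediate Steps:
$w{\left(J \right)} = -3 - \frac{14 J}{11}$ ($w{\left(J \right)} = -3 + - \frac{14}{11} J = -3 + \left(-14\right) \frac{1}{11} J = -3 - \frac{14 J}{11}$)
$X{\left(p \right)} = 2$ ($X{\left(p \right)} = 1 + 1 = 2$)
$o = 20870$ ($o = 20868 + 2 = 20870$)
$\frac{\left(-1\right) w{\left(- \frac{124}{-107} \right)}}{o} = \frac{\left(-1\right) \left(-3 - \frac{14 \left(- \frac{124}{-107}\right)}{11}\right)}{20870} = - (-3 - \frac{14 \left(\left(-124\right) \left(- \frac{1}{107}\right)\right)}{11}) \frac{1}{20870} = - (-3 - \frac{1736}{1177}) \frac{1}{20870} = \left(-1\right) \left(- \frac{5267}{1177}\right) \frac{1}{20870} = \frac{5267}{1177} \cdot \frac{1}{20870} = \frac{5267}{24563990}$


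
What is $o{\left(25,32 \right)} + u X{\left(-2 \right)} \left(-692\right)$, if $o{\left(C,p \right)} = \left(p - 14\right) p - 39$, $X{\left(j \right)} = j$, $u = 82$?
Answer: $114025$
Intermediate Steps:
$o{\left(C,p \right)} = -39 + p \left(-14 + p\right)$ ($o{\left(C,p \right)} = \left(p - 14\right) p - 39 = \left(-14 + p\right) p - 39 = p \left(-14 + p\right) - 39 = -39 + p \left(-14 + p\right)$)
$o{\left(25,32 \right)} + u X{\left(-2 \right)} \left(-692\right) = \left(-39 + 32^{2} - 448\right) + 82 \left(-2\right) \left(-692\right) = \left(-39 + 1024 - 448\right) - -113488 = 537 + 113488 = 114025$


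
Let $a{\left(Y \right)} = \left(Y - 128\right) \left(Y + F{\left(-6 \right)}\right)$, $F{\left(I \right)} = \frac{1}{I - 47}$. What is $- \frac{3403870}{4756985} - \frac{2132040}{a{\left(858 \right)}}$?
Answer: $- \frac{13010456272810}{3158189932013} \approx -4.1196$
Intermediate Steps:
$F{\left(I \right)} = \frac{1}{-47 + I}$
$a{\left(Y \right)} = \left(-128 + Y\right) \left(- \frac{1}{53} + Y\right)$ ($a{\left(Y \right)} = \left(Y - 128\right) \left(Y + \frac{1}{-47 - 6}\right) = \left(-128 + Y\right) \left(Y + \frac{1}{-53}\right) = \left(-128 + Y\right) \left(Y - \frac{1}{53}\right) = \left(-128 + Y\right) \left(- \frac{1}{53} + Y\right)$)
$- \frac{3403870}{4756985} - \frac{2132040}{a{\left(858 \right)}} = - \frac{3403870}{4756985} - \frac{2132040}{\frac{128}{53} + 858^{2} - \frac{5821530}{53}} = \left(-3403870\right) \frac{1}{4756985} - \frac{2132040}{\frac{128}{53} + 736164 - \frac{5821530}{53}} = - \frac{680774}{951397} - \frac{2132040}{\frac{33195290}{53}} = - \frac{680774}{951397} - \frac{11299812}{3319529} = - \frac{13010456272810}{3158189932013}$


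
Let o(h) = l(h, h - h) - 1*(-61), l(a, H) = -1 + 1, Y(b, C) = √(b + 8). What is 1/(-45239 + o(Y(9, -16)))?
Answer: -1/45178 ≈ -2.2135e-5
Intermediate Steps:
Y(b, C) = √(8 + b)
l(a, H) = 0
o(h) = 61 (o(h) = 0 - 1*(-61) = 0 + 61 = 61)
1/(-45239 + o(Y(9, -16))) = 1/(-45239 + 61) = 1/(-45178) = -1/45178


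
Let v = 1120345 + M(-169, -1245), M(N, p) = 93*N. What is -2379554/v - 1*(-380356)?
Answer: 210074754007/552314 ≈ 3.8035e+5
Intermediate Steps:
v = 1104628 (v = 1120345 + 93*(-169) = 1120345 - 15717 = 1104628)
-2379554/v - 1*(-380356) = -2379554/1104628 - 1*(-380356) = -2379554*1/1104628 + 380356 = -1189777/552314 + 380356 = 210074754007/552314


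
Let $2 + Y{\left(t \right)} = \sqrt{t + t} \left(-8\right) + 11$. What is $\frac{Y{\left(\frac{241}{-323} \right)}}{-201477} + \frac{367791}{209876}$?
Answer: $\frac{24699846141}{14095062284} + \frac{8 i \sqrt{155686}}{65077071} \approx 1.7524 + 4.8505 \cdot 10^{-5} i$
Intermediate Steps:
$Y{\left(t \right)} = 9 - 8 \sqrt{2} \sqrt{t}$ ($Y{\left(t \right)} = -2 + \left(\sqrt{t + t} \left(-8\right) + 11\right) = -2 + \left(\sqrt{2 t} \left(-8\right) + 11\right) = -2 + \left(\sqrt{2} \sqrt{t} \left(-8\right) + 11\right) = -2 - \left(-11 + 8 \sqrt{2} \sqrt{t}\right) = 9 - 8 \sqrt{2} \sqrt{t}$)
$\frac{Y{\left(\frac{241}{-323} \right)}}{-201477} + \frac{367791}{209876} = \frac{9 - 8 \sqrt{2} \sqrt{\frac{241}{-323}}}{-201477} + \frac{367791}{209876} = \left(9 - 8 \sqrt{2} \sqrt{241 \left(- \frac{1}{323}\right)}\right) \left(- \frac{1}{201477}\right) + 367791 \cdot \frac{1}{209876} = \left(9 - 8 \sqrt{2} \sqrt{- \frac{241}{323}}\right) \left(- \frac{1}{201477}\right) + \frac{367791}{209876} = \left(9 - 8 \sqrt{2} \frac{i \sqrt{77843}}{323}\right) \left(- \frac{1}{201477}\right) + \frac{367791}{209876} = \left(9 - \frac{8 i \sqrt{155686}}{323}\right) \left(- \frac{1}{201477}\right) + \frac{367791}{209876} = \left(- \frac{3}{67159} + \frac{8 i \sqrt{155686}}{65077071}\right) + \frac{367791}{209876} = \frac{24699846141}{14095062284} + \frac{8 i \sqrt{155686}}{65077071}$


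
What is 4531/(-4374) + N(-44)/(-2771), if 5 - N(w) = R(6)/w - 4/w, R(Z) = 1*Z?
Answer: -69176084/66661947 ≈ -1.0377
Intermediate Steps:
R(Z) = Z
N(w) = 5 - 2/w (N(w) = 5 - (6/w - 4/w) = 5 - 2/w)
4531/(-4374) + N(-44)/(-2771) = 4531/(-4374) + (5 - 2/(-44))/(-2771) = 4531*(-1/4374) + (5 - 2*(-1/44))*(-1/2771) = -4531/4374 + (5 + 1/22)*(-1/2771) = -4531/4374 + (111/22)*(-1/2771) = -4531/4374 - 111/60962 = -69176084/66661947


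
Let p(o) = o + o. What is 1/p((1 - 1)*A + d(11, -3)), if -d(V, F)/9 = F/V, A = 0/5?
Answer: 11/54 ≈ 0.20370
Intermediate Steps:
A = 0 (A = 0*(⅕) = 0)
d(V, F) = -9*F/V
p(o) = 2*o
1/p((1 - 1)*A + d(11, -3)) = 1/(2*((1 - 1)*0 - 9*(-3)/11)) = 1/(2*(0*0 - 9*(-3)*1/11)) = 1/(2*(0 + 27/11)) = 1/(2*(27/11)) = 1/(54/11) = 11/54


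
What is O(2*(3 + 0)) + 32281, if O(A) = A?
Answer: 32287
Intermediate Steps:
O(2*(3 + 0)) + 32281 = 2*(3 + 0) + 32281 = 2*3 + 32281 = 6 + 32281 = 32287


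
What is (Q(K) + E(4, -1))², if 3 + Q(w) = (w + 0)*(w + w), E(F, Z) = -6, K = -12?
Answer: 77841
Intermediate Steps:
Q(w) = -3 + 2*w² (Q(w) = -3 + (w + 0)*(w + w) = -3 + w*(2*w) = -3 + 2*w²)
(Q(K) + E(4, -1))² = ((-3 + 2*(-12)²) - 6)² = ((-3 + 2*144) - 6)² = ((-3 + 288) - 6)² = (285 - 6)² = 279² = 77841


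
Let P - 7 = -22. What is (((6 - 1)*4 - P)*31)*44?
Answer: 47740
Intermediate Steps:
P = -15 (P = 7 - 22 = -15)
(((6 - 1)*4 - P)*31)*44 = (((6 - 1)*4 - 1*(-15))*31)*44 = ((5*4 + 15)*31)*44 = ((20 + 15)*31)*44 = (35*31)*44 = 1085*44 = 47740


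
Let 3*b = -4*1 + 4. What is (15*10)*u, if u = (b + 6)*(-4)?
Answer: -3600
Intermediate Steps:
b = 0 (b = (-4*1 + 4)/3 = (-4 + 4)/3 = (⅓)*0 = 0)
u = -24 (u = (0 + 6)*(-4) = 6*(-4) = -24)
(15*10)*u = (15*10)*(-24) = 150*(-24) = -3600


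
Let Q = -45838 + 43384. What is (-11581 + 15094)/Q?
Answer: -1171/818 ≈ -1.4315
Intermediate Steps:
Q = -2454
(-11581 + 15094)/Q = (-11581 + 15094)/(-2454) = 3513*(-1/2454) = -1171/818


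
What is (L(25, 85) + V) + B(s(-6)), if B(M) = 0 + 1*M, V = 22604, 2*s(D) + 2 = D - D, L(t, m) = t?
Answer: 22628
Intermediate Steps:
s(D) = -1 (s(D) = -1 + (D - D)/2 = -1 + (½)*0 = -1 + 0 = -1)
B(M) = M (B(M) = 0 + M = M)
(L(25, 85) + V) + B(s(-6)) = (25 + 22604) - 1 = 22629 - 1 = 22628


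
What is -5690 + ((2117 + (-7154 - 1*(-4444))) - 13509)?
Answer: -19792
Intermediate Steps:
-5690 + ((2117 + (-7154 - 1*(-4444))) - 13509) = -5690 + ((2117 + (-7154 + 4444)) - 13509) = -5690 + ((2117 - 2710) - 13509) = -5690 + (-593 - 13509) = -5690 - 14102 = -19792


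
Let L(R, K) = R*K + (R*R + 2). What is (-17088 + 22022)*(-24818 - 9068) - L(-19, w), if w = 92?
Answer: -167192139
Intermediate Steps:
L(R, K) = 2 + R² + K*R (L(R, K) = K*R + (R² + 2) = K*R + (2 + R²) = 2 + R² + K*R)
(-17088 + 22022)*(-24818 - 9068) - L(-19, w) = (-17088 + 22022)*(-24818 - 9068) - (2 + (-19)² + 92*(-19)) = 4934*(-33886) - (2 + 361 - 1748) = -167193524 - 1*(-1385) = -167193524 + 1385 = -167192139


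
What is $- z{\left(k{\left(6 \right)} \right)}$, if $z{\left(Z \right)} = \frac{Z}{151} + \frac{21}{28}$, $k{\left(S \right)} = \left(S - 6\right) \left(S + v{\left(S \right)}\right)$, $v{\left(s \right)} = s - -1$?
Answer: $- \frac{3}{4} \approx -0.75$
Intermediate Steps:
$v{\left(s \right)} = 1 + s$ ($v{\left(s \right)} = s + 1 = 1 + s$)
$k{\left(S \right)} = \left(1 + 2 S\right) \left(-6 + S\right)$ ($k{\left(S \right)} = \left(S - 6\right) \left(S + \left(1 + S\right)\right) = \left(-6 + S\right) \left(1 + 2 S\right) = \left(1 + 2 S\right) \left(-6 + S\right)$)
$z{\left(Z \right)} = \frac{3}{4} + \frac{Z}{151}$ ($z{\left(Z \right)} = Z \frac{1}{151} + 21 \cdot \frac{1}{28} = \frac{Z}{151} + \frac{3}{4} = \frac{3}{4} + \frac{Z}{151}$)
$- z{\left(k{\left(6 \right)} \right)} = - (\frac{3}{4} + \frac{-6 - 66 + 2 \cdot 6^{2}}{151}) = - (\frac{3}{4} + \frac{-6 - 66 + 2 \cdot 36}{151}) = - (\frac{3}{4} + \frac{-6 - 66 + 72}{151}) = - (\frac{3}{4} + \frac{1}{151} \cdot 0) = - (\frac{3}{4} + 0) = \left(-1\right) \frac{3}{4} = - \frac{3}{4}$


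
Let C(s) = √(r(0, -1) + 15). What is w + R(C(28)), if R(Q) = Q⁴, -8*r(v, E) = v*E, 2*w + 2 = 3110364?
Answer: 1555406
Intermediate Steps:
w = 1555181 (w = -1 + (½)*3110364 = -1 + 1555182 = 1555181)
r(v, E) = -E*v/8 (r(v, E) = -v*E/8 = -E*v/8)
C(s) = √15 (C(s) = √(-⅛*(-1)*0 + 15) = √(0 + 15) = √15)
w + R(C(28)) = 1555181 + (√15)⁴ = 1555181 + 225 = 1555406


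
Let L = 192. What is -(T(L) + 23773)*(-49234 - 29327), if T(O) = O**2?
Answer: 4763703357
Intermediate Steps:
-(T(L) + 23773)*(-49234 - 29327) = -(192**2 + 23773)*(-49234 - 29327) = -(36864 + 23773)*(-78561) = -60637*(-78561) = -1*(-4763703357) = 4763703357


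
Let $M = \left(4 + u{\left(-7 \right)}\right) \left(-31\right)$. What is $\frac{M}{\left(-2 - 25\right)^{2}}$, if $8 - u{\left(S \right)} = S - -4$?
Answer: $- \frac{155}{243} \approx -0.63786$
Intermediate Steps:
$u{\left(S \right)} = 4 - S$ ($u{\left(S \right)} = 8 - \left(S - -4\right) = 8 - \left(S + 4\right) = 8 - \left(4 + S\right) = 4 - S$)
$M = -465$ ($M = \left(4 + \left(4 - -7\right)\right) \left(-31\right) = \left(4 + \left(4 + 7\right)\right) \left(-31\right) = \left(4 + 11\right) \left(-31\right) = 15 \left(-31\right) = -465$)
$\frac{M}{\left(-2 - 25\right)^{2}} = - \frac{465}{\left(-2 - 25\right)^{2}} = - \frac{465}{\left(-27\right)^{2}} = - \frac{465}{729} = \left(-465\right) \frac{1}{729} = - \frac{155}{243}$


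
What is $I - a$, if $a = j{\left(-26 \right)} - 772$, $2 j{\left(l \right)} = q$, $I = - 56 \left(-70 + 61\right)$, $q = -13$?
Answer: $\frac{2565}{2} \approx 1282.5$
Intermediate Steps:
$I = 504$ ($I = \left(-56\right) \left(-9\right) = 504$)
$j{\left(l \right)} = - \frac{13}{2}$ ($j{\left(l \right)} = \frac{1}{2} \left(-13\right) = - \frac{13}{2}$)
$a = - \frac{1557}{2}$ ($a = - \frac{13}{2} - 772 = - \frac{1557}{2} \approx -778.5$)
$I - a = 504 - - \frac{1557}{2} = 504 + \frac{1557}{2} = \frac{2565}{2}$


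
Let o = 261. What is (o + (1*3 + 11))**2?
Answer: 75625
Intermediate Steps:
(o + (1*3 + 11))**2 = (261 + (1*3 + 11))**2 = (261 + (3 + 11))**2 = (261 + 14)**2 = 275**2 = 75625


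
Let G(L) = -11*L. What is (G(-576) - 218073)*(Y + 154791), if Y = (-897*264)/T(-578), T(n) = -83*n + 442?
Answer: -198347923237347/6052 ≈ -3.2774e+10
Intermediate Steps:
T(n) = 442 - 83*n
Y = -29601/6052 (Y = (-897*264)/(442 - 83*(-578)) = -236808/(442 + 47974) = -236808/48416 = -236808*1/48416 = -29601/6052 ≈ -4.8911)
(G(-576) - 218073)*(Y + 154791) = (-11*(-576) - 218073)*(-29601/6052 + 154791) = (6336 - 218073)*(936765531/6052) = -211737*936765531/6052 = -198347923237347/6052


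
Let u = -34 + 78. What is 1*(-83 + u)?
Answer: -39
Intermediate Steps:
u = 44
1*(-83 + u) = 1*(-83 + 44) = 1*(-39) = -39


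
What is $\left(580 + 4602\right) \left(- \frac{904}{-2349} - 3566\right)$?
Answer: $- \frac{43402514660}{2349} \approx -1.8477 \cdot 10^{7}$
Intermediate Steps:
$\left(580 + 4602\right) \left(- \frac{904}{-2349} - 3566\right) = 5182 \left(\left(-904\right) \left(- \frac{1}{2349}\right) - 3566\right) = 5182 \left(\frac{904}{2349} - 3566\right) = 5182 \left(- \frac{8375630}{2349}\right) = - \frac{43402514660}{2349}$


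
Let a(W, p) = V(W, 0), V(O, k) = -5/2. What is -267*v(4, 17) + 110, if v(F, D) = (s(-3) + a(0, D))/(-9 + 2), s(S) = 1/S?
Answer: 27/14 ≈ 1.9286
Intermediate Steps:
V(O, k) = -5/2 (V(O, k) = -5*½ = -5/2)
a(W, p) = -5/2
v(F, D) = 17/42 (v(F, D) = (1/(-3) - 5/2)/(-9 + 2) = (-⅓ - 5/2)/(-7) = -17/6*(-⅐) = 17/42)
-267*v(4, 17) + 110 = -267*17/42 + 110 = -1513/14 + 110 = 27/14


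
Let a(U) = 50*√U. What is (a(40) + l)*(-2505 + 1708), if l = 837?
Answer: -667089 - 79700*√10 ≈ -9.1912e+5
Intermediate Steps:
(a(40) + l)*(-2505 + 1708) = (50*√40 + 837)*(-2505 + 1708) = (50*(2*√10) + 837)*(-797) = (100*√10 + 837)*(-797) = (837 + 100*√10)*(-797) = -667089 - 79700*√10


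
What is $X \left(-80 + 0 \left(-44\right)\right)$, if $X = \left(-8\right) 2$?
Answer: $1280$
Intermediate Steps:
$X = -16$
$X \left(-80 + 0 \left(-44\right)\right) = - 16 \left(-80 + 0 \left(-44\right)\right) = - 16 \left(-80 + 0\right) = \left(-16\right) \left(-80\right) = 1280$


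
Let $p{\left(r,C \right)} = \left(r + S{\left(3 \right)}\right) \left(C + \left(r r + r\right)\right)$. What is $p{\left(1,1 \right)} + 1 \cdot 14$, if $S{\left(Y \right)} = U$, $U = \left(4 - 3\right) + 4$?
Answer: $32$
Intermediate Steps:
$U = 5$ ($U = 1 + 4 = 5$)
$S{\left(Y \right)} = 5$
$p{\left(r,C \right)} = \left(5 + r\right) \left(C + r + r^{2}\right)$ ($p{\left(r,C \right)} = \left(r + 5\right) \left(C + \left(r r + r\right)\right) = \left(5 + r\right) \left(C + \left(r^{2} + r\right)\right) = \left(5 + r\right) \left(C + \left(r + r^{2}\right)\right) = \left(5 + r\right) \left(C + r + r^{2}\right)$)
$p{\left(1,1 \right)} + 1 \cdot 14 = \left(1^{3} + 5 \cdot 1 + 5 \cdot 1 + 6 \cdot 1^{2} + 1 \cdot 1\right) + 1 \cdot 14 = \left(1 + 5 + 5 + 6 \cdot 1 + 1\right) + 14 = \left(1 + 5 + 5 + 6 + 1\right) + 14 = 18 + 14 = 32$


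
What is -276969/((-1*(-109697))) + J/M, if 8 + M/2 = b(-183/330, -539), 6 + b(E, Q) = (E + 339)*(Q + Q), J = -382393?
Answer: -114401040479/57176928522 ≈ -2.0008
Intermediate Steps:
b(E, Q) = -6 + 2*Q*(339 + E) (b(E, Q) = -6 + (E + 339)*(Q + Q) = -6 + (339 + E)*(2*Q) = -6 + 2*Q*(339 + E))
M = -3648582/5 (M = -16 + 2*(-6 + 678*(-539) + 2*(-183/330)*(-539)) = -16 + 2*(-6 - 365442 + 2*(-183*1/330)*(-539)) = -16 + 2*(-6 - 365442 + 2*(-61/110)*(-539)) = -16 + 2*(-6 - 365442 + 2989/5) = -16 + 2*(-1824251/5) = -16 - 3648502/5 = -3648582/5 ≈ -7.2972e+5)
-276969/((-1*(-109697))) + J/M = -276969/((-1*(-109697))) - 382393/(-3648582/5) = -276969/109697 - 382393*(-5/3648582) = -276969*1/109697 + 1911965/3648582 = -39567/15671 + 1911965/3648582 = -114401040479/57176928522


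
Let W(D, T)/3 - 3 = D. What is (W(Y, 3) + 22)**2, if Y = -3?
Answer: 484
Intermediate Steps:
W(D, T) = 9 + 3*D
(W(Y, 3) + 22)**2 = ((9 + 3*(-3)) + 22)**2 = ((9 - 9) + 22)**2 = (0 + 22)**2 = 22**2 = 484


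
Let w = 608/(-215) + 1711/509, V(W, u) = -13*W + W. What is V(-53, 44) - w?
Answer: 69542267/109435 ≈ 635.47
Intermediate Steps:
V(W, u) = -12*W
w = 58393/109435 (w = 608*(-1/215) + 1711*(1/509) = -608/215 + 1711/509 = 58393/109435 ≈ 0.53359)
V(-53, 44) - w = -12*(-53) - 1*58393/109435 = 636 - 58393/109435 = 69542267/109435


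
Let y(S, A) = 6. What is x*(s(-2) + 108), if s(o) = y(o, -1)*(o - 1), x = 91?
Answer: 8190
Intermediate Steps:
s(o) = -6 + 6*o (s(o) = 6*(o - 1) = 6*(-1 + o) = -6 + 6*o)
x*(s(-2) + 108) = 91*((-6 + 6*(-2)) + 108) = 91*((-6 - 12) + 108) = 91*(-18 + 108) = 91*90 = 8190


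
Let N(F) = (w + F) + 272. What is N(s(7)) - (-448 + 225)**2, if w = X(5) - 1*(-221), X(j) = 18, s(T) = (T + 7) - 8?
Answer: -49212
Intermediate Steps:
s(T) = -1 + T (s(T) = (7 + T) - 8 = -1 + T)
w = 239 (w = 18 - 1*(-221) = 18 + 221 = 239)
N(F) = 511 + F (N(F) = (239 + F) + 272 = 511 + F)
N(s(7)) - (-448 + 225)**2 = (511 + (-1 + 7)) - (-448 + 225)**2 = (511 + 6) - 1*(-223)**2 = 517 - 1*49729 = 517 - 49729 = -49212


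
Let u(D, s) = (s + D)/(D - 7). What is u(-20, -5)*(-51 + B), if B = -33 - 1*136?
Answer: -5500/27 ≈ -203.70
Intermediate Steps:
u(D, s) = (D + s)/(-7 + D)
B = -169 (B = -33 - 136 = -169)
u(-20, -5)*(-51 + B) = ((-20 - 5)/(-7 - 20))*(-51 - 169) = (-25/(-27))*(-220) = -1/27*(-25)*(-220) = (25/27)*(-220) = -5500/27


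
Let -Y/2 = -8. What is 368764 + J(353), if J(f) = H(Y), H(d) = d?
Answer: 368780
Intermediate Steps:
Y = 16 (Y = -2*(-8) = 16)
J(f) = 16
368764 + J(353) = 368764 + 16 = 368780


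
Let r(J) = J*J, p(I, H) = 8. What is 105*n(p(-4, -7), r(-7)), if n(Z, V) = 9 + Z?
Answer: 1785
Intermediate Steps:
r(J) = J²
105*n(p(-4, -7), r(-7)) = 105*(9 + 8) = 105*17 = 1785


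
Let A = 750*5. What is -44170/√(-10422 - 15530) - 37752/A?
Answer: -6292/625 + 22085*I*√1622/3244 ≈ -10.067 + 274.18*I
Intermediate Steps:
A = 3750
-44170/√(-10422 - 15530) - 37752/A = -44170/√(-10422 - 15530) - 37752/3750 = -44170*(-I*√1622/6488) - 37752*1/3750 = -44170*(-I*√1622/6488) - 6292/625 = -(-22085)*I*√1622/3244 - 6292/625 = 22085*I*√1622/3244 - 6292/625 = -6292/625 + 22085*I*√1622/3244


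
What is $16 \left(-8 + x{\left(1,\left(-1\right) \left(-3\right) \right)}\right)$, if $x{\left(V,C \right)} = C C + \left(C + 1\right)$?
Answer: $80$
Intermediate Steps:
$x{\left(V,C \right)} = 1 + C + C^{2}$ ($x{\left(V,C \right)} = C^{2} + \left(1 + C\right) = 1 + C + C^{2}$)
$16 \left(-8 + x{\left(1,\left(-1\right) \left(-3\right) \right)}\right) = 16 \left(-8 + \left(1 - -3 + \left(\left(-1\right) \left(-3\right)\right)^{2}\right)\right) = 16 \left(-8 + \left(1 + 3 + 3^{2}\right)\right) = 16 \left(-8 + \left(1 + 3 + 9\right)\right) = 16 \left(-8 + 13\right) = 16 \cdot 5 = 80$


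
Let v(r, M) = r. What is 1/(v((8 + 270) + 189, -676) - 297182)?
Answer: -1/296715 ≈ -3.3702e-6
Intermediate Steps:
1/(v((8 + 270) + 189, -676) - 297182) = 1/(((8 + 270) + 189) - 297182) = 1/((278 + 189) - 297182) = 1/(467 - 297182) = 1/(-296715) = -1/296715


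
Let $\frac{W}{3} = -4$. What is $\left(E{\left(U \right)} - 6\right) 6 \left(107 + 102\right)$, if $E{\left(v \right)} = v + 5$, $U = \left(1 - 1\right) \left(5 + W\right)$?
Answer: $-1254$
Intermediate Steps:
$W = -12$ ($W = 3 \left(-4\right) = -12$)
$U = 0$ ($U = \left(1 - 1\right) \left(5 - 12\right) = 0 \left(-7\right) = 0$)
$E{\left(v \right)} = 5 + v$
$\left(E{\left(U \right)} - 6\right) 6 \left(107 + 102\right) = \left(\left(5 + 0\right) - 6\right) 6 \left(107 + 102\right) = \left(5 - 6\right) 6 \cdot 209 = \left(-1\right) 6 \cdot 209 = \left(-6\right) 209 = -1254$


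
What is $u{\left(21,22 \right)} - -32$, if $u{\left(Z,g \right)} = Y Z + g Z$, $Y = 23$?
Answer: $977$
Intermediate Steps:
$u{\left(Z,g \right)} = 23 Z + Z g$ ($u{\left(Z,g \right)} = 23 Z + g Z = 23 Z + Z g$)
$u{\left(21,22 \right)} - -32 = 21 \left(23 + 22\right) - -32 = 21 \cdot 45 + 32 = 945 + 32 = 977$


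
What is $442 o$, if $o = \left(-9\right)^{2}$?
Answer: $35802$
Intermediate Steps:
$o = 81$
$442 o = 442 \cdot 81 = 35802$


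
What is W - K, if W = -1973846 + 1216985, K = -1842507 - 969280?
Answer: 2054926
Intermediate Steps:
K = -2811787
W = -756861
W - K = -756861 - 1*(-2811787) = -756861 + 2811787 = 2054926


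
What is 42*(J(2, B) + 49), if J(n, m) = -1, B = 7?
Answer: 2016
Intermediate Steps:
42*(J(2, B) + 49) = 42*(-1 + 49) = 42*48 = 2016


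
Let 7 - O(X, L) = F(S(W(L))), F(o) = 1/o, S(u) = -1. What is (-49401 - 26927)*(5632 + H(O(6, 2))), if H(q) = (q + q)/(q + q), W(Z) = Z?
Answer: -429955624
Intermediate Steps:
O(X, L) = 8 (O(X, L) = 7 - 1/(-1) = 7 - 1*(-1) = 7 + 1 = 8)
H(q) = 1 (H(q) = (2*q)/((2*q)) = (2*q)*(1/(2*q)) = 1)
(-49401 - 26927)*(5632 + H(O(6, 2))) = (-49401 - 26927)*(5632 + 1) = -76328*5633 = -429955624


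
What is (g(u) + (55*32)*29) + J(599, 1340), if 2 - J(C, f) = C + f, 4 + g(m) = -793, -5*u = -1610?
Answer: 48306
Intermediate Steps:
u = 322 (u = -⅕*(-1610) = 322)
g(m) = -797 (g(m) = -4 - 793 = -797)
J(C, f) = 2 - C - f (J(C, f) = 2 - (C + f) = 2 + (-C - f) = 2 - C - f)
(g(u) + (55*32)*29) + J(599, 1340) = (-797 + (55*32)*29) + (2 - 1*599 - 1*1340) = (-797 + 1760*29) + (2 - 599 - 1340) = (-797 + 51040) - 1937 = 50243 - 1937 = 48306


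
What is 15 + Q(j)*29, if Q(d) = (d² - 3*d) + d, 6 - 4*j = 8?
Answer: 205/4 ≈ 51.250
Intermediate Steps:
j = -½ (j = 3/2 - ¼*8 = 3/2 - 2 = -½ ≈ -0.50000)
Q(d) = d² - 2*d
15 + Q(j)*29 = 15 - (-2 - ½)/2*29 = 15 - ½*(-5/2)*29 = 15 + (5/4)*29 = 15 + 145/4 = 205/4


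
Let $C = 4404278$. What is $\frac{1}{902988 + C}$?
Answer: $\frac{1}{5307266} \approx 1.8842 \cdot 10^{-7}$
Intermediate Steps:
$\frac{1}{902988 + C} = \frac{1}{902988 + 4404278} = \frac{1}{5307266}$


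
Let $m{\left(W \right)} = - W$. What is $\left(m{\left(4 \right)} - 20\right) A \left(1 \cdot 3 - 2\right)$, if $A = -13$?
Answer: $312$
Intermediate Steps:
$\left(m{\left(4 \right)} - 20\right) A \left(1 \cdot 3 - 2\right) = \left(\left(-1\right) 4 - 20\right) \left(-13\right) \left(1 \cdot 3 - 2\right) = \left(-4 - 20\right) \left(-13\right) \left(3 - 2\right) = \left(-24\right) \left(-13\right) 1 = 312 \cdot 1 = 312$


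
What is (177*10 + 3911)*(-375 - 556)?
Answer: -5289011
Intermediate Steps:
(177*10 + 3911)*(-375 - 556) = (1770 + 3911)*(-931) = 5681*(-931) = -5289011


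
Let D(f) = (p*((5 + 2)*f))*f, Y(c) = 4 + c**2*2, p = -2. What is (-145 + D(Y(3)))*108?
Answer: -747468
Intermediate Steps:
Y(c) = 4 + 2*c**2
D(f) = -14*f**2 (D(f) = (-2*(5 + 2)*f)*f = (-14*f)*f = -14*f**2)
(-145 + D(Y(3)))*108 = (-145 - 14*(4 + 2*3**2)**2)*108 = (-145 - 14*(4 + 2*9)**2)*108 = (-145 - 14*(4 + 18)**2)*108 = (-145 - 14*22**2)*108 = (-145 - 14*484)*108 = (-145 - 6776)*108 = -6921*108 = -747468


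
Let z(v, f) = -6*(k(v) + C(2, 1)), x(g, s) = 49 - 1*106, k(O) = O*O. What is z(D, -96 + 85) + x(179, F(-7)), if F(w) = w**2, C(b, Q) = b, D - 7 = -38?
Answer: -5835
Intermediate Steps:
D = -31 (D = 7 - 38 = -31)
k(O) = O**2
x(g, s) = -57 (x(g, s) = 49 - 106 = -57)
z(v, f) = -12 - 6*v**2 (z(v, f) = -6*(v**2 + 2) = -6*(2 + v**2) = -12 - 6*v**2)
z(D, -96 + 85) + x(179, F(-7)) = (-12 - 6*(-31)**2) - 57 = (-12 - 6*961) - 57 = (-12 - 5766) - 57 = -5778 - 57 = -5835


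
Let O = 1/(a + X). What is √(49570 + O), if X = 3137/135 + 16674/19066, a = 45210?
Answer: 85*√23250908155352496855742/58214266066 ≈ 222.64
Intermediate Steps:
X = 31030516/1286955 (X = 3137*(1/135) + 16674*(1/19066) = 3137/135 + 8337/9533 = 31030516/1286955 ≈ 24.112)
O = 1286955/58214266066 (O = 1/(45210 + 31030516/1286955) = 1/(58214266066/1286955) = 1286955/58214266066 ≈ 2.2107e-5)
√(49570 + O) = √(49570 + 1286955/58214266066) = √(2885681170178575/58214266066) = 85*√23250908155352496855742/58214266066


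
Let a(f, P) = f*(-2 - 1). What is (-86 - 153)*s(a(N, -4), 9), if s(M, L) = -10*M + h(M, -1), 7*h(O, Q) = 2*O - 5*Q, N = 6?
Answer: -293731/7 ≈ -41962.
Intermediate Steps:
h(O, Q) = -5*Q/7 + 2*O/7 (h(O, Q) = (2*O - 5*Q)/7 = (-5*Q + 2*O)/7 = -5*Q/7 + 2*O/7)
a(f, P) = -3*f (a(f, P) = f*(-3) = -3*f)
s(M, L) = 5/7 - 68*M/7 (s(M, L) = -10*M + (-5/7*(-1) + 2*M/7) = -10*M + (5/7 + 2*M/7) = 5/7 - 68*M/7)
(-86 - 153)*s(a(N, -4), 9) = (-86 - 153)*(5/7 - (-204)*6/7) = -239*(5/7 - 68/7*(-18)) = -239*(5/7 + 1224/7) = -239*1229/7 = -293731/7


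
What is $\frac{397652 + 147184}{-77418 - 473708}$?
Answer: $- \frac{272418}{275563} \approx -0.98859$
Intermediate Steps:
$\frac{397652 + 147184}{-77418 - 473708} = \frac{544836}{-551126} = 544836 \left(- \frac{1}{551126}\right) = - \frac{272418}{275563}$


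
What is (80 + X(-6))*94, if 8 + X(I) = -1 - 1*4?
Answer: 6298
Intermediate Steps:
X(I) = -13 (X(I) = -8 + (-1 - 1*4) = -8 + (-1 - 4) = -8 - 5 = -13)
(80 + X(-6))*94 = (80 - 13)*94 = 67*94 = 6298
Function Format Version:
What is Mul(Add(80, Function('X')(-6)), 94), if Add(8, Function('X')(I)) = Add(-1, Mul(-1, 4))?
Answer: 6298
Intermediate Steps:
Function('X')(I) = -13 (Function('X')(I) = Add(-8, Add(-1, Mul(-1, 4))) = Add(-8, Add(-1, -4)) = Add(-8, -5) = -13)
Mul(Add(80, Function('X')(-6)), 94) = Mul(Add(80, -13), 94) = Mul(67, 94) = 6298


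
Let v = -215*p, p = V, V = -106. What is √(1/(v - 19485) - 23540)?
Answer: 3*I*√28569778355/3305 ≈ 153.43*I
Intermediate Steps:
p = -106
v = 22790 (v = -215*(-106) = 22790)
√(1/(v - 19485) - 23540) = √(1/(22790 - 19485) - 23540) = √(1/3305 - 23540) = √(-77799699/3305) = 3*I*√28569778355/3305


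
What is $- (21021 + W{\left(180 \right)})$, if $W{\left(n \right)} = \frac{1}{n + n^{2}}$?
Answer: $- \frac{684864181}{32580} \approx -21021.0$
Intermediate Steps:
$- (21021 + W{\left(180 \right)}) = - (21021 + \frac{1}{180 \left(1 + 180\right)}) = - (21021 + \frac{1}{180 \cdot 181}) = - (21021 + \frac{1}{180} \cdot \frac{1}{181}) = - (21021 + \frac{1}{32580}) = \left(-1\right) \frac{684864181}{32580} = - \frac{684864181}{32580}$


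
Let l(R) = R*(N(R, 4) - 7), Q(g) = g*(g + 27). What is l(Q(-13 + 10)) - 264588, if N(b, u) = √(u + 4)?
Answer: -264084 - 144*√2 ≈ -2.6429e+5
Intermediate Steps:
Q(g) = g*(27 + g)
N(b, u) = √(4 + u)
l(R) = R*(-7 + 2*√2) (l(R) = R*(√(4 + 4) - 7) = R*(√8 - 7) = R*(2*√2 - 7) = R*(-7 + 2*√2))
l(Q(-13 + 10)) - 264588 = ((-13 + 10)*(27 + (-13 + 10)))*(-7 + 2*√2) - 264588 = (-3*(27 - 3))*(-7 + 2*√2) - 264588 = (-3*24)*(-7 + 2*√2) - 264588 = -72*(-7 + 2*√2) - 264588 = (504 - 144*√2) - 264588 = -264084 - 144*√2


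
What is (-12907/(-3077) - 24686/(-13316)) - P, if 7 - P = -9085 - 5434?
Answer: -297465396099/20486666 ≈ -14520.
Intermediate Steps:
P = 14526 (P = 7 - (-9085 - 5434) = 7 - 1*(-14519) = 7 + 14519 = 14526)
(-12907/(-3077) - 24686/(-13316)) - P = (-12907/(-3077) - 24686/(-13316)) - 1*14526 = (-12907*(-1/3077) - 24686*(-1/13316)) - 14526 = (12907/3077 + 12343/6658) - 14526 = 123914217/20486666 - 14526 = -297465396099/20486666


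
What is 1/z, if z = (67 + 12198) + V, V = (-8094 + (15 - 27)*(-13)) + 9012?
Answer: 1/13339 ≈ 7.4968e-5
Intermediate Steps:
V = 1074 (V = (-8094 - 12*(-13)) + 9012 = (-8094 + 156) + 9012 = -7938 + 9012 = 1074)
z = 13339 (z = (67 + 12198) + 1074 = 12265 + 1074 = 13339)
1/z = 1/13339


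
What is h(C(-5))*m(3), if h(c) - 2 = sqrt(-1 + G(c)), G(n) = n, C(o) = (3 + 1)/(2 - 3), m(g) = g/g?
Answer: 2 + I*sqrt(5) ≈ 2.0 + 2.2361*I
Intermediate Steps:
m(g) = 1
C(o) = -4 (C(o) = 4/(-1) = 4*(-1) = -4)
h(c) = 2 + sqrt(-1 + c)
h(C(-5))*m(3) = (2 + sqrt(-1 - 4))*1 = (2 + sqrt(-5))*1 = (2 + I*sqrt(5))*1 = 2 + I*sqrt(5)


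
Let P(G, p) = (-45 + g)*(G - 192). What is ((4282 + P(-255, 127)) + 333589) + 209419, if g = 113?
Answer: 516894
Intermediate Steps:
P(G, p) = -13056 + 68*G (P(G, p) = (-45 + 113)*(G - 192) = 68*(-192 + G) = -13056 + 68*G)
((4282 + P(-255, 127)) + 333589) + 209419 = ((4282 + (-13056 + 68*(-255))) + 333589) + 209419 = ((4282 + (-13056 - 17340)) + 333589) + 209419 = ((4282 - 30396) + 333589) + 209419 = (-26114 + 333589) + 209419 = 307475 + 209419 = 516894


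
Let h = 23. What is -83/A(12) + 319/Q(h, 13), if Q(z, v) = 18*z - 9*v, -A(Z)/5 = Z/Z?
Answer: 2386/135 ≈ 17.674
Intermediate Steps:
A(Z) = -5 (A(Z) = -5*Z/Z = -5*1 = -5)
Q(z, v) = -9*v + 18*z
-83/A(12) + 319/Q(h, 13) = -83/(-5) + 319/(-9*13 + 18*23) = -83*(-1/5) + 319/(-117 + 414) = 83/5 + 319/297 = 83/5 + 319*(1/297) = 83/5 + 29/27 = 2386/135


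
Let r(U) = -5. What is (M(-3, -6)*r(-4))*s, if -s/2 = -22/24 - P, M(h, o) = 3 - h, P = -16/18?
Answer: -5/3 ≈ -1.6667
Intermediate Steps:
P = -8/9 (P = -16*1/18 = -8/9 ≈ -0.88889)
s = 1/18 (s = -2*(-22/24 - 1*(-8/9)) = -2*(-22*1/24 + 8/9) = -2*(-11/12 + 8/9) = -2*(-1/36) = 1/18 ≈ 0.055556)
(M(-3, -6)*r(-4))*s = ((3 - 1*(-3))*(-5))*(1/18) = ((3 + 3)*(-5))*(1/18) = (6*(-5))*(1/18) = -30*1/18 = -5/3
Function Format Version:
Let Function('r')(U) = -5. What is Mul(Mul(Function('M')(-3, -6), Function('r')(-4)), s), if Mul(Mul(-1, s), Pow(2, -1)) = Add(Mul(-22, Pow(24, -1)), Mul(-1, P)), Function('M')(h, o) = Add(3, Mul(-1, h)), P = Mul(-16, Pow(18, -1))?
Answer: Rational(-5, 3) ≈ -1.6667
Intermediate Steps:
P = Rational(-8, 9) (P = Mul(-16, Rational(1, 18)) = Rational(-8, 9) ≈ -0.88889)
s = Rational(1, 18) (s = Mul(-2, Add(Mul(-22, Pow(24, -1)), Mul(-1, Rational(-8, 9)))) = Mul(-2, Add(Mul(-22, Rational(1, 24)), Rational(8, 9))) = Mul(-2, Add(Rational(-11, 12), Rational(8, 9))) = Mul(-2, Rational(-1, 36)) = Rational(1, 18) ≈ 0.055556)
Mul(Mul(Function('M')(-3, -6), Function('r')(-4)), s) = Mul(Mul(Add(3, Mul(-1, -3)), -5), Rational(1, 18)) = Mul(Mul(Add(3, 3), -5), Rational(1, 18)) = Mul(Mul(6, -5), Rational(1, 18)) = Mul(-30, Rational(1, 18)) = Rational(-5, 3)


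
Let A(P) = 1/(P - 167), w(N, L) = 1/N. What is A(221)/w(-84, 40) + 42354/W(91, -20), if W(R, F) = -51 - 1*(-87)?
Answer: 21149/18 ≈ 1174.9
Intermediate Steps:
A(P) = 1/(-167 + P)
W(R, F) = 36 (W(R, F) = -51 + 87 = 36)
A(221)/w(-84, 40) + 42354/W(91, -20) = 1/((-167 + 221)*(1/(-84))) + 42354/36 = 1/(54*(-1/84)) + 42354*(1/36) = (1/54)*(-84) + 2353/2 = -14/9 + 2353/2 = 21149/18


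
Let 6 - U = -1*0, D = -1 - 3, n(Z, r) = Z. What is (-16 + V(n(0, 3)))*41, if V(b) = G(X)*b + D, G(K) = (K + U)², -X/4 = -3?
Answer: -820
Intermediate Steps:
X = 12 (X = -4*(-3) = 12)
D = -4
U = 6 (U = 6 - (-1)*0 = 6 - 1*0 = 6 + 0 = 6)
G(K) = (6 + K)² (G(K) = (K + 6)² = (6 + K)²)
V(b) = -4 + 324*b (V(b) = (6 + 12)²*b - 4 = 18²*b - 4 = 324*b - 4 = -4 + 324*b)
(-16 + V(n(0, 3)))*41 = (-16 + (-4 + 324*0))*41 = (-16 + (-4 + 0))*41 = (-16 - 4)*41 = -20*41 = -820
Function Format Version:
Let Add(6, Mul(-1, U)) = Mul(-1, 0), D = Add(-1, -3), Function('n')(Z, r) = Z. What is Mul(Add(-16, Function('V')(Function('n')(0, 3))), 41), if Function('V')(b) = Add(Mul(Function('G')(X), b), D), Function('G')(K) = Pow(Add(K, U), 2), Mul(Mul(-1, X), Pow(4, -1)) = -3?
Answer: -820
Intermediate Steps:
X = 12 (X = Mul(-4, -3) = 12)
D = -4
U = 6 (U = Add(6, Mul(-1, Mul(-1, 0))) = Add(6, Mul(-1, 0)) = Add(6, 0) = 6)
Function('G')(K) = Pow(Add(6, K), 2) (Function('G')(K) = Pow(Add(K, 6), 2) = Pow(Add(6, K), 2))
Function('V')(b) = Add(-4, Mul(324, b)) (Function('V')(b) = Add(Mul(Pow(Add(6, 12), 2), b), -4) = Add(Mul(Pow(18, 2), b), -4) = Add(Mul(324, b), -4) = Add(-4, Mul(324, b)))
Mul(Add(-16, Function('V')(Function('n')(0, 3))), 41) = Mul(Add(-16, Add(-4, Mul(324, 0))), 41) = Mul(Add(-16, Add(-4, 0)), 41) = Mul(Add(-16, -4), 41) = Mul(-20, 41) = -820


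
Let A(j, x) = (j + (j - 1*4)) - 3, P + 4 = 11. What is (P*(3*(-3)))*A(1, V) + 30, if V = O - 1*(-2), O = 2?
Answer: 345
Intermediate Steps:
P = 7 (P = -4 + 11 = 7)
V = 4 (V = 2 - 1*(-2) = 2 + 2 = 4)
A(j, x) = -7 + 2*j (A(j, x) = (j + (j - 4)) - 3 = (j + (-4 + j)) - 3 = (-4 + 2*j) - 3 = -7 + 2*j)
(P*(3*(-3)))*A(1, V) + 30 = (7*(3*(-3)))*(-7 + 2*1) + 30 = (7*(-9))*(-7 + 2) + 30 = -63*(-5) + 30 = 315 + 30 = 345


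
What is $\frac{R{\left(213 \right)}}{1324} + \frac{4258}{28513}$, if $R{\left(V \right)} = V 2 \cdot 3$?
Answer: $\frac{21038603}{18875606} \approx 1.1146$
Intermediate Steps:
$R{\left(V \right)} = 6 V$ ($R{\left(V \right)} = 2 V 3 = 6 V$)
$\frac{R{\left(213 \right)}}{1324} + \frac{4258}{28513} = \frac{6 \cdot 213}{1324} + \frac{4258}{28513} = 1278 \cdot \frac{1}{1324} + 4258 \cdot \frac{1}{28513} = \frac{639}{662} + \frac{4258}{28513} = \frac{21038603}{18875606}$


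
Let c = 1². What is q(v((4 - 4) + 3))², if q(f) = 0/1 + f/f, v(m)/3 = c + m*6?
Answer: 1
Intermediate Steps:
c = 1
v(m) = 3 + 18*m (v(m) = 3*(1 + m*6) = 3*(1 + 6*m) = 3 + 18*m)
q(f) = 1 (q(f) = 0*1 + 1 = 0 + 1 = 1)
q(v((4 - 4) + 3))² = 1² = 1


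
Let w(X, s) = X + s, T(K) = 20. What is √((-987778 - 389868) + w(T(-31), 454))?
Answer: 2*I*√344293 ≈ 1173.5*I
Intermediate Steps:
√((-987778 - 389868) + w(T(-31), 454)) = √((-987778 - 389868) + (20 + 454)) = √(-1377646 + 474) = √(-1377172) = 2*I*√344293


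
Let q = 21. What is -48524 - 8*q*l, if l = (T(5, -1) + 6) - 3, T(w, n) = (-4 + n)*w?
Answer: -44828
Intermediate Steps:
T(w, n) = w*(-4 + n)
l = -22 (l = (5*(-4 - 1) + 6) - 3 = (5*(-5) + 6) - 3 = (-25 + 6) - 3 = -19 - 3 = -22)
-48524 - 8*q*l = -48524 - 8*21*(-22) = -48524 - 168*(-22) = -48524 - 1*(-3696) = -48524 + 3696 = -44828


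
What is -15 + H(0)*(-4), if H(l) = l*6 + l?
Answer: -15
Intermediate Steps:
H(l) = 7*l (H(l) = 6*l + l = 7*l)
-15 + H(0)*(-4) = -15 + (7*0)*(-4) = -15 + 0*(-4) = -15 + 0 = -15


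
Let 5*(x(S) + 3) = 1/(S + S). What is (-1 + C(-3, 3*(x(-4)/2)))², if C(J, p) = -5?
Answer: 36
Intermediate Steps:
x(S) = -3 + 1/(10*S) (x(S) = -3 + 1/(5*(S + S)) = -3 + 1/(5*((2*S))) = -3 + (1/(2*S))/5 = -3 + 1/(10*S))
(-1 + C(-3, 3*(x(-4)/2)))² = (-1 - 5)² = (-6)² = 36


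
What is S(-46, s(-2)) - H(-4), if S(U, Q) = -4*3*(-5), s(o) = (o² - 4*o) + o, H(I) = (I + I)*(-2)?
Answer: 44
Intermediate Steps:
H(I) = -4*I (H(I) = (2*I)*(-2) = -4*I)
s(o) = o² - 3*o
S(U, Q) = 60 (S(U, Q) = -12*(-5) = 60)
S(-46, s(-2)) - H(-4) = 60 - (-4)*(-4) = 60 - 1*16 = 60 - 16 = 44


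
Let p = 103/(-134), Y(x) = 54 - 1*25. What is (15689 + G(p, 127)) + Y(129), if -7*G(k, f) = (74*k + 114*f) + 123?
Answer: 913898/67 ≈ 13640.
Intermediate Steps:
Y(x) = 29 (Y(x) = 54 - 25 = 29)
p = -103/134 (p = 103*(-1/134) = -103/134 ≈ -0.76866)
G(k, f) = -123/7 - 114*f/7 - 74*k/7 (G(k, f) = -((74*k + 114*f) + 123)/7 = -(123 + 74*k + 114*f)/7 = -123/7 - 114*f/7 - 74*k/7)
(15689 + G(p, 127)) + Y(129) = (15689 + (-123/7 - 114/7*127 - 74/7*(-103/134))) + 29 = (15689 + (-123/7 - 14478/7 + 3811/469)) + 29 = (15689 - 139208/67) + 29 = 911955/67 + 29 = 913898/67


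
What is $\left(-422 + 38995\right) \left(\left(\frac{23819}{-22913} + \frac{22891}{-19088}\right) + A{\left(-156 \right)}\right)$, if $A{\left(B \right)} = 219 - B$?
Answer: $\frac{6288637017599985}{437363344} \approx 1.4379 \cdot 10^{7}$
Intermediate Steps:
$\left(-422 + 38995\right) \left(\left(\frac{23819}{-22913} + \frac{22891}{-19088}\right) + A{\left(-156 \right)}\right) = \left(-422 + 38995\right) \left(\left(\frac{23819}{-22913} + \frac{22891}{-19088}\right) + \left(219 - -156\right)\right) = 38573 \left(\left(23819 \left(- \frac{1}{22913}\right) + 22891 \left(- \frac{1}{19088}\right)\right) + \left(219 + 156\right)\right) = 38573 \left(\left(- \frac{23819}{22913} - \frac{22891}{19088}\right) + 375\right) = 38573 \left(- \frac{979158555}{437363344} + 375\right) = 38573 \cdot \frac{163032095445}{437363344} = \frac{6288637017599985}{437363344}$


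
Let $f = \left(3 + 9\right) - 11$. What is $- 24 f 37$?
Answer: $-888$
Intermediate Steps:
$f = 1$ ($f = 12 - 11 = 1$)
$- 24 f 37 = \left(-24\right) 1 \cdot 37 = \left(-24\right) 37 = -888$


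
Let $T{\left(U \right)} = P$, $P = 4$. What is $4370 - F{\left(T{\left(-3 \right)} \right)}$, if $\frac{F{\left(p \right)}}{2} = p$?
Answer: $4362$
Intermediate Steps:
$T{\left(U \right)} = 4$
$F{\left(p \right)} = 2 p$
$4370 - F{\left(T{\left(-3 \right)} \right)} = 4370 - 2 \cdot 4 = 4370 - 8 = 4362$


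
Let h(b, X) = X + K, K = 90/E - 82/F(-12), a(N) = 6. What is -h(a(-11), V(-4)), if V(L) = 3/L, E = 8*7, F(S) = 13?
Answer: 496/91 ≈ 5.4505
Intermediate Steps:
E = 56
K = -1711/364 (K = 90/56 - 82/13 = 90*(1/56) - 82*1/13 = 45/28 - 82/13 = -1711/364 ≈ -4.7005)
h(b, X) = -1711/364 + X (h(b, X) = X - 1711/364 = -1711/364 + X)
-h(a(-11), V(-4)) = -(-1711/364 + 3/(-4)) = -(-1711/364 + 3*(-¼)) = -(-1711/364 - ¾) = -1*(-496/91) = 496/91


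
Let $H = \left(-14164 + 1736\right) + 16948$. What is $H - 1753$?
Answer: $2767$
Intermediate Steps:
$H = 4520$ ($H = -12428 + 16948 = 4520$)
$H - 1753 = 4520 - 1753 = 2767$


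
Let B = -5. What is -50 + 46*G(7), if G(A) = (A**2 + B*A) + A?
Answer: 916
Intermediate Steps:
G(A) = A**2 - 4*A (G(A) = (A**2 - 5*A) + A = A**2 - 4*A)
-50 + 46*G(7) = -50 + 46*(7*(-4 + 7)) = -50 + 46*(7*3) = -50 + 46*21 = -50 + 966 = 916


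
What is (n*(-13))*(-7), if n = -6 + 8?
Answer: 182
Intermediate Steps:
n = 2
(n*(-13))*(-7) = (2*(-13))*(-7) = -26*(-7) = 182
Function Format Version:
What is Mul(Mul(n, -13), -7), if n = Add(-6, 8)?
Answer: 182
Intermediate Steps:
n = 2
Mul(Mul(n, -13), -7) = Mul(Mul(2, -13), -7) = Mul(-26, -7) = 182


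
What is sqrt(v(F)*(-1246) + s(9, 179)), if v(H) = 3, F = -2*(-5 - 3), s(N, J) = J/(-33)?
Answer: I*sqrt(4076589)/33 ≈ 61.184*I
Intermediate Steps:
s(N, J) = -J/33 (s(N, J) = J*(-1/33) = -J/33)
F = 16 (F = -2*(-8) = 16)
sqrt(v(F)*(-1246) + s(9, 179)) = sqrt(3*(-1246) - 1/33*179) = sqrt(-3738 - 179/33) = sqrt(-123533/33) = I*sqrt(4076589)/33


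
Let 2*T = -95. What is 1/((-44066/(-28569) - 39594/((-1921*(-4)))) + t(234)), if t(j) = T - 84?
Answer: -54881049/7414997404 ≈ -0.0074014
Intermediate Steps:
T = -95/2 (T = (½)*(-95) = -95/2 ≈ -47.500)
t(j) = -263/2 (t(j) = -95/2 - 84 = -263/2)
1/((-44066/(-28569) - 39594/((-1921*(-4)))) + t(234)) = 1/((-44066/(-28569) - 39594/((-1921*(-4)))) - 263/2) = 1/((-44066*(-1/28569) - 39594/7684) - 263/2) = 1/((44066/28569 - 39594*1/7684) - 263/2) = 1/((44066/28569 - 19797/3842) - 263/2) = 1/(-396278921/109762098 - 263/2) = 1/(-7414997404/54881049) = -54881049/7414997404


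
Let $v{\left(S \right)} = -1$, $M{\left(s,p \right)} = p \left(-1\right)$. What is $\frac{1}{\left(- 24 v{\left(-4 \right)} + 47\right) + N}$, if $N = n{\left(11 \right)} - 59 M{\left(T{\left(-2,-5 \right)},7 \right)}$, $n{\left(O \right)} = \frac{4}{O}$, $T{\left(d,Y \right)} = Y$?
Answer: $\frac{11}{5328} \approx 0.0020646$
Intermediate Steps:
$M{\left(s,p \right)} = - p$
$N = \frac{4547}{11}$ ($N = \frac{4}{11} - 59 \left(\left(-1\right) 7\right) = 4 \cdot \frac{1}{11} - -413 = \frac{4}{11} + 413 = \frac{4547}{11} \approx 413.36$)
$\frac{1}{\left(- 24 v{\left(-4 \right)} + 47\right) + N} = \frac{1}{\left(\left(-24\right) \left(-1\right) + 47\right) + \frac{4547}{11}} = \frac{1}{\left(24 + 47\right) + \frac{4547}{11}} = \frac{1}{71 + \frac{4547}{11}} = \frac{1}{\frac{5328}{11}} = \frac{11}{5328}$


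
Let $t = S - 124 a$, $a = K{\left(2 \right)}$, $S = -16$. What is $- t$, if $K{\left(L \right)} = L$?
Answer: $264$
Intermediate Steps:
$a = 2$
$t = -264$ ($t = -16 - 248 = -264$)
$- t = \left(-1\right) \left(-264\right) = 264$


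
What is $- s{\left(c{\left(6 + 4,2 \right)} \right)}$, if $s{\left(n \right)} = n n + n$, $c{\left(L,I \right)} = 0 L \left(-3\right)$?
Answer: $0$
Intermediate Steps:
$c{\left(L,I \right)} = 0$ ($c{\left(L,I \right)} = 0 \left(-3\right) = 0$)
$s{\left(n \right)} = n + n^{2}$ ($s{\left(n \right)} = n^{2} + n = n + n^{2}$)
$- s{\left(c{\left(6 + 4,2 \right)} \right)} = - 0 \left(1 + 0\right) = - 0 \cdot 1 = \left(-1\right) 0 = 0$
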